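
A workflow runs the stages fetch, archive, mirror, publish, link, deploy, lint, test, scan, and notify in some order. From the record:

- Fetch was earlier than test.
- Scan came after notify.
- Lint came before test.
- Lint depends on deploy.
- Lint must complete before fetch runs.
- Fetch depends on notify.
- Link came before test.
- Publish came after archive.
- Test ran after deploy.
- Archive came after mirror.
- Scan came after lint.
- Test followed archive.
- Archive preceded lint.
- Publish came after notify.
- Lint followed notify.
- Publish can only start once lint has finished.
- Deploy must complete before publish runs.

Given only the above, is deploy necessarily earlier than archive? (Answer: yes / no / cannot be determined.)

cannot be determined

No chain of stated constraints runs from deploy to archive, and none runs from archive to deploy either.
So the relative order of deploy and archive is not fixed by the given facts.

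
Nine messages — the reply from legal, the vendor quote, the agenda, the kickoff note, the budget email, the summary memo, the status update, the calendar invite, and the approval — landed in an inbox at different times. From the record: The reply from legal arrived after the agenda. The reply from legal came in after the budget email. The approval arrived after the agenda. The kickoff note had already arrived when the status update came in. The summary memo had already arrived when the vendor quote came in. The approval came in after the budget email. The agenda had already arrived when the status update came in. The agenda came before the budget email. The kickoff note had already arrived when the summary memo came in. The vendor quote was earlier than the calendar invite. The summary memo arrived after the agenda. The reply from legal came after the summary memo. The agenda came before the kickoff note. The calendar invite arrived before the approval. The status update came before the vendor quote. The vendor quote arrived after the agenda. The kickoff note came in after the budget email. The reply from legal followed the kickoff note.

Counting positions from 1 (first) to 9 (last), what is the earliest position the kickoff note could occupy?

The agenda and the budget email must both come before the kickoff note — 2 forced predecessors.
Nothing else is forced ahead of the kickoff note, so its earliest slot is position 2 + 1 = 3.

3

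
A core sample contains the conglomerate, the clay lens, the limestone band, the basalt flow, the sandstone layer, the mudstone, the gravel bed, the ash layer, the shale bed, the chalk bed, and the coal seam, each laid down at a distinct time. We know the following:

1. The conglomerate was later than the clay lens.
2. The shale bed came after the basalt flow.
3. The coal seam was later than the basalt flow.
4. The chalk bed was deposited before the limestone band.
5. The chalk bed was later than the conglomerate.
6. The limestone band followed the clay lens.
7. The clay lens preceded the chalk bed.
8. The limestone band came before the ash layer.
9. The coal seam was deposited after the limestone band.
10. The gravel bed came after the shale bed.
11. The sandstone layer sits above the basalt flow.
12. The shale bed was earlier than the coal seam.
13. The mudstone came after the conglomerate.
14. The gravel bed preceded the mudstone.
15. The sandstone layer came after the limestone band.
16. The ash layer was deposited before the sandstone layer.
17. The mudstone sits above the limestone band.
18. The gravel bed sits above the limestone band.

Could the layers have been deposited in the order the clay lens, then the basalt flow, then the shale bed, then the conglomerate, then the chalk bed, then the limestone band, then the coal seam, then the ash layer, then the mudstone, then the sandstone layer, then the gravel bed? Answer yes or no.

no

The constraints require the gravel bed before the mudstone, but in the proposed sequence the mudstone appears ahead of the gravel bed. That one violation is enough.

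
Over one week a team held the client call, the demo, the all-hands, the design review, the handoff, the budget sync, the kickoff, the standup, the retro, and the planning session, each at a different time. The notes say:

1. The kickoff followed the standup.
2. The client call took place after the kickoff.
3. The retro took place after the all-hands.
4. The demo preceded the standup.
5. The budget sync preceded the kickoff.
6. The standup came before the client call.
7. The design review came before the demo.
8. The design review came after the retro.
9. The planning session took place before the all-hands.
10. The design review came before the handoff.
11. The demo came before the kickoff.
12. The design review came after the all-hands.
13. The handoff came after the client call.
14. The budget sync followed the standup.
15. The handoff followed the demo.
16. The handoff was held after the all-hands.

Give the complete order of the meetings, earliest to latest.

The constraints fix every adjacent pair, so only one ordering works:
the planning session → the all-hands → the retro → the design review → the demo → the standup → the budget sync → the kickoff → the client call → the handoff.

the planning session, the all-hands, the retro, the design review, the demo, the standup, the budget sync, the kickoff, the client call, the handoff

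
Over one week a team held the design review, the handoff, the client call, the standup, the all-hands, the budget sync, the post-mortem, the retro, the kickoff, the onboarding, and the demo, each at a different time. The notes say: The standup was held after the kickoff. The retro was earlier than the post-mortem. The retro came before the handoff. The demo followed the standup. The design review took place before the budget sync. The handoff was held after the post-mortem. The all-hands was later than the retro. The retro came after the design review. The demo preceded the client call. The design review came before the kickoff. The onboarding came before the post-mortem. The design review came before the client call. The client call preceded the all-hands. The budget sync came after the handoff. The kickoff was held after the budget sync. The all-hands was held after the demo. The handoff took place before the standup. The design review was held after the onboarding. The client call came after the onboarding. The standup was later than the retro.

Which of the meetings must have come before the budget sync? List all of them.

Directly stated before the budget sync: the design review and the handoff.
The onboarding reaches the budget sync via the onboarding → the design review → the budget sync.
The post-mortem reaches the budget sync via the post-mortem → the handoff → the budget sync.
The retro reaches the budget sync via the retro → the handoff → the budget sync.
No chain forces the all-hands (or any of the others) ahead of the budget sync.

the design review, the handoff, the onboarding, the post-mortem, the retro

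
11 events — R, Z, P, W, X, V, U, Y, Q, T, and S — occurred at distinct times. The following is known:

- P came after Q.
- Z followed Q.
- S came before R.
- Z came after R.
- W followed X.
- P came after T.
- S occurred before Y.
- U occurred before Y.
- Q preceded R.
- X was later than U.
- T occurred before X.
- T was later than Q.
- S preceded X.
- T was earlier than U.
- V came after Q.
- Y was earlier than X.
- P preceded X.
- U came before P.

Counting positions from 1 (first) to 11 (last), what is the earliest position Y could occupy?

Q, S, T, and U must all come before Y — 4 forced predecessors.
Nothing else is forced ahead of Y, so its earliest slot is position 4 + 1 = 5.

5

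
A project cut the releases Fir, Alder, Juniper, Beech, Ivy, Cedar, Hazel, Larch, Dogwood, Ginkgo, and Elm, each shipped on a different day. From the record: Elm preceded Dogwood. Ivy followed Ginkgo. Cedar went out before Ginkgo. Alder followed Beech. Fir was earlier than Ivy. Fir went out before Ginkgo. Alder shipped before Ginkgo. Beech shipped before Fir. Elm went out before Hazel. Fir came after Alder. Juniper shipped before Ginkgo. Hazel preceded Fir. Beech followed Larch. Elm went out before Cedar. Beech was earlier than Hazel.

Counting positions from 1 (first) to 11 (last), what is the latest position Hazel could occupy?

Hazel must come before Fir, Ginkgo, and Ivy — 3 releases forced after it.
Everything else can be placed before Hazel in some valid order, so Hazel can sit as late as position 11 − 3 = 8.

8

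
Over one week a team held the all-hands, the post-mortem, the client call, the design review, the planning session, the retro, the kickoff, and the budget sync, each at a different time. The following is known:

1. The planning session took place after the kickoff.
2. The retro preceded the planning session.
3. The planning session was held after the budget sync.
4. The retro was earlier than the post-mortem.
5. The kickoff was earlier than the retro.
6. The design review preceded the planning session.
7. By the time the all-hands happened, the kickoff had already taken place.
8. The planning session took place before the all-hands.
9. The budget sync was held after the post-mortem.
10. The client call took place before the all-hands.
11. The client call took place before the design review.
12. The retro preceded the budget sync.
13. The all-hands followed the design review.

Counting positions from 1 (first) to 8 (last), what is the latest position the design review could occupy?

6

The design review must come before the all-hands and the planning session — 2 meetings forced after it.
Everything else can be placed before the design review in some valid order, so the design review can sit as late as position 8 − 2 = 6.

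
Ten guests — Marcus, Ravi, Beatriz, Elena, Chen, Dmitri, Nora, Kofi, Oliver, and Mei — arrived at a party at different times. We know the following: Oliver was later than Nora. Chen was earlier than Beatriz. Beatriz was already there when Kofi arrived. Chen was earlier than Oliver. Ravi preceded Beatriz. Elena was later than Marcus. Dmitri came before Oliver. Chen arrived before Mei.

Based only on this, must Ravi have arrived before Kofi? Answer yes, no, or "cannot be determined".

yes

Chain the constraints: Ravi → Beatriz → Kofi. Each link is directly stated, so Ravi comes before Kofi.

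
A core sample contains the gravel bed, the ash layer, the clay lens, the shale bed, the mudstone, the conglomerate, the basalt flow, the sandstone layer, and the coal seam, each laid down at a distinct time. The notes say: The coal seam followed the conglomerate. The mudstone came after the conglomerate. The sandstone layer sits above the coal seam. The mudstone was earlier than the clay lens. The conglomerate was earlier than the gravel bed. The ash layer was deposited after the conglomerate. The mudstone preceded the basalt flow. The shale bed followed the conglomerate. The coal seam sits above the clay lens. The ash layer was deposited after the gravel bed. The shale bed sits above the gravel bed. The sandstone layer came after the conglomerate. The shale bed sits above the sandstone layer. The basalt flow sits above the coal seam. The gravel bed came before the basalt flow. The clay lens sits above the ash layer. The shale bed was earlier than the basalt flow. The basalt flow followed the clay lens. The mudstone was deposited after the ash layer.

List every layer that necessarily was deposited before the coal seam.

Directly stated before the coal seam: the clay lens and the conglomerate.
The ash layer reaches the coal seam via the ash layer → the clay lens → the coal seam.
The gravel bed reaches the coal seam via the gravel bed → the ash layer → the clay lens → the coal seam.
The mudstone reaches the coal seam via the mudstone → the clay lens → the coal seam.
No chain forces the shale bed (or any of the others) ahead of the coal seam.

the ash layer, the clay lens, the conglomerate, the gravel bed, the mudstone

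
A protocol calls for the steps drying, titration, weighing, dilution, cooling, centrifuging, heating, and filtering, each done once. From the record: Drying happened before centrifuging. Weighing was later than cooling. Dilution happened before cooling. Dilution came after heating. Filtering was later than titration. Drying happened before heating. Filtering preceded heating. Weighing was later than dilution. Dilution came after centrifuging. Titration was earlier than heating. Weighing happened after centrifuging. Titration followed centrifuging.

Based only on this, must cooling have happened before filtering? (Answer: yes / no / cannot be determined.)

no

Tracing the constraints gives filtering → heating → dilution → cooling, so filtering must come before cooling.
That means cooling cannot be before filtering.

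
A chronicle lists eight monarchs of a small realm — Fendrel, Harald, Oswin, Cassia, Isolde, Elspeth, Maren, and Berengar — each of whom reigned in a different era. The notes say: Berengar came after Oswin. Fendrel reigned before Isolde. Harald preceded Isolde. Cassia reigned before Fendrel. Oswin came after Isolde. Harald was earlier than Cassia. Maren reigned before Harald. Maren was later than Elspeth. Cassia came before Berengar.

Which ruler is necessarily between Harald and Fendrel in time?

Cassia

Tracing the constraints gives Harald → Cassia → Fendrel, so Cassia sits after Harald and before Fendrel.
No other ruler is forced both after Harald and before Fendrel.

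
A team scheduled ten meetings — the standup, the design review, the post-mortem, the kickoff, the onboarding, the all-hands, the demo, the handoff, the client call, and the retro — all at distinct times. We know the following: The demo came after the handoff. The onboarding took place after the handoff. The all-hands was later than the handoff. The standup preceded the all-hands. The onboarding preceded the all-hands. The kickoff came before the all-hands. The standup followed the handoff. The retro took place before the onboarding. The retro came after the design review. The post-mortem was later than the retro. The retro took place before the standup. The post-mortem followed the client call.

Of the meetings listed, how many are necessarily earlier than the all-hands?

Directly stated before the all-hands: the handoff, the kickoff, the onboarding, and the standup.
The design review reaches the all-hands via the design review → the retro → the standup → the all-hands.
The retro reaches the all-hands via the retro → the standup → the all-hands.
No chain forces the client call (or any of the others) ahead of the all-hands.
That's the design review, the handoff, the kickoff, the onboarding, the retro, and the standup — 6 in all.

6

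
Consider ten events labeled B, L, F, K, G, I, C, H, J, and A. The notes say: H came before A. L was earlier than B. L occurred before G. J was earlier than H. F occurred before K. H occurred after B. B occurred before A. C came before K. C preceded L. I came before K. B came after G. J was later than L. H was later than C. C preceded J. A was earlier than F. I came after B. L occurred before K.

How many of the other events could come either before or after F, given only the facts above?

1

Forced before F: A, B, C, G, H, J, and L; forced after F: K.
That leaves I with no forced order relative to F — 1.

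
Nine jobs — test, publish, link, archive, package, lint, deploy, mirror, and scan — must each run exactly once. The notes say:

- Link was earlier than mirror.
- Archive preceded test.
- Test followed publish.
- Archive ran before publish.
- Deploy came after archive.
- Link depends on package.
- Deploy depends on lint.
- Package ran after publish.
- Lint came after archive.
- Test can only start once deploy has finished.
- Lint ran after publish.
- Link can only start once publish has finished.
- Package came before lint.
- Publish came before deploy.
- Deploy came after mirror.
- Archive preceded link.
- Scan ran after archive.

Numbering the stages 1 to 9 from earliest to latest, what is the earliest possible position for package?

3

Archive and publish must both come before package — 2 forced predecessors.
Nothing else is forced ahead of package, so its earliest slot is position 2 + 1 = 3.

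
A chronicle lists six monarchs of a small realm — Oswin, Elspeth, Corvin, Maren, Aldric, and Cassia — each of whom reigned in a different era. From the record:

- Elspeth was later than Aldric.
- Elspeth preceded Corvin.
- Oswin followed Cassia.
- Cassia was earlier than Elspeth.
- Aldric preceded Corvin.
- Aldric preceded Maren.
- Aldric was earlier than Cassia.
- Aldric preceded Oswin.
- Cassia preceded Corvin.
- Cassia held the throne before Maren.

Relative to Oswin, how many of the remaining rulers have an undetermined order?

Forced before Oswin: Aldric and Cassia.
That leaves Corvin, Elspeth, and Maren with no forced order relative to Oswin — 3.

3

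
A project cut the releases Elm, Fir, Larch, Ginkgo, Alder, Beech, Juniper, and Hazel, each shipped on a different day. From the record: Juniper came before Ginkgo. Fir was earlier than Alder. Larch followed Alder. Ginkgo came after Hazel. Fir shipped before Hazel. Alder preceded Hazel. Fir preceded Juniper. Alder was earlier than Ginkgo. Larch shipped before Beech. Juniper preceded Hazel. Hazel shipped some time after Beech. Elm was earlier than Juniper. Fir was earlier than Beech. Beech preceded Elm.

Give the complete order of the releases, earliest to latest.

Fir, Alder, Larch, Beech, Elm, Juniper, Hazel, Ginkgo

The constraints fix every adjacent pair, so only one ordering works:
Fir → Alder → Larch → Beech → Elm → Juniper → Hazel → Ginkgo.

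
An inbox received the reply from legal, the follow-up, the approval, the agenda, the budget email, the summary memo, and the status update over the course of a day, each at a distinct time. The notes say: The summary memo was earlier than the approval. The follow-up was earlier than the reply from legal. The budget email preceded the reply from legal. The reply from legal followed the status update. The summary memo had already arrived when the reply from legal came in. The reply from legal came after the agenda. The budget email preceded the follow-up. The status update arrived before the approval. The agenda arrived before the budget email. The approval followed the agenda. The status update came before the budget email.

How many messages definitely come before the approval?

3

Directly stated before the approval: the agenda, the status update, and the summary memo.
No chain forces the reply from legal (or any of the others) ahead of the approval.
That's the agenda, the status update, and the summary memo — 3 in all.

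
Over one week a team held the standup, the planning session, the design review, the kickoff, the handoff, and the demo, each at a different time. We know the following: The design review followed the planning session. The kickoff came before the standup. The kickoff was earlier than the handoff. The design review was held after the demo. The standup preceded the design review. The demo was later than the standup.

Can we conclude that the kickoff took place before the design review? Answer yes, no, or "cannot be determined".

yes

Chain the constraints: the kickoff → the standup → the design review. Each link is directly stated, so the kickoff comes before the design review.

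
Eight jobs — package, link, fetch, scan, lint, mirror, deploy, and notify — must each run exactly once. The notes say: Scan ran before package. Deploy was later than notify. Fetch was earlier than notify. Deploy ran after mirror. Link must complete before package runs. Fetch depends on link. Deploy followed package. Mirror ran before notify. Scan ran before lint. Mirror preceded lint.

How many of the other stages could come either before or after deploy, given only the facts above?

1

Forced before deploy: fetch, link, mirror, notify, package, and scan.
That leaves lint with no forced order relative to deploy — 1.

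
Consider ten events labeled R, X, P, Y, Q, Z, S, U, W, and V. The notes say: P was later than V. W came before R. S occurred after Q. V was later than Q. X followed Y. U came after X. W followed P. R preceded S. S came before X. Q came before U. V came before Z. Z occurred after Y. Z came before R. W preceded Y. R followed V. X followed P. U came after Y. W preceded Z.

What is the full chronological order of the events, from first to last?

The constraints fix every adjacent pair, so only one ordering works:
Q → V → P → W → Y → Z → R → S → X → U.

Q, V, P, W, Y, Z, R, S, X, U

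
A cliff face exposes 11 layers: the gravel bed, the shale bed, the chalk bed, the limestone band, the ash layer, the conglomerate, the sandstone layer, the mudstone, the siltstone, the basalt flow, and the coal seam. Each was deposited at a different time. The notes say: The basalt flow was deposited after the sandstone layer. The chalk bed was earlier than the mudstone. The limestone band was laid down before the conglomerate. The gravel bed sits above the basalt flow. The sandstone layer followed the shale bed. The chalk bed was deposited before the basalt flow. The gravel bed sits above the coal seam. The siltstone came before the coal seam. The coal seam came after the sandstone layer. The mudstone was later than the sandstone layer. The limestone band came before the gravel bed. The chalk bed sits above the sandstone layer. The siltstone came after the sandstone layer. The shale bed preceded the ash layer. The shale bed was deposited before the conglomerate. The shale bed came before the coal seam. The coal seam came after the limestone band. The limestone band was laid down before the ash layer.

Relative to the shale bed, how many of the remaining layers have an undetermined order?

1

Forced after the shale bed: the ash layer, the basalt flow, the chalk bed, the coal seam, the conglomerate, the gravel bed, the mudstone, the sandstone layer, and the siltstone.
That leaves the limestone band with no forced order relative to the shale bed — 1.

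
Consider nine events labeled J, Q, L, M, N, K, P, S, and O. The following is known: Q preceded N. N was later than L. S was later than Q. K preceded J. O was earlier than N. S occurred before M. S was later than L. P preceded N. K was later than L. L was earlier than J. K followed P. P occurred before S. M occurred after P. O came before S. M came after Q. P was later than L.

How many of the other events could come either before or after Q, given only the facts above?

5

Forced after Q: M, N, and S.
That leaves J, K, L, O, and P with no forced order relative to Q — 5.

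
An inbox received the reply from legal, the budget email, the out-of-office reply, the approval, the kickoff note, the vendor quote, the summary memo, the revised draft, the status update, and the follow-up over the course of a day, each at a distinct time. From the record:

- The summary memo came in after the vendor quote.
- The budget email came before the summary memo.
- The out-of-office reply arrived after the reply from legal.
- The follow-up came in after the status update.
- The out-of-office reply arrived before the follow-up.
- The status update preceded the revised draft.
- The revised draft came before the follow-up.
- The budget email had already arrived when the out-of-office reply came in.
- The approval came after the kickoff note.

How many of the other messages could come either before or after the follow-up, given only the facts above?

4

Forced before the follow-up: the budget email, the out-of-office reply, the reply from legal, the revised draft, and the status update.
That leaves the approval, the kickoff note, the summary memo, and the vendor quote with no forced order relative to the follow-up — 4.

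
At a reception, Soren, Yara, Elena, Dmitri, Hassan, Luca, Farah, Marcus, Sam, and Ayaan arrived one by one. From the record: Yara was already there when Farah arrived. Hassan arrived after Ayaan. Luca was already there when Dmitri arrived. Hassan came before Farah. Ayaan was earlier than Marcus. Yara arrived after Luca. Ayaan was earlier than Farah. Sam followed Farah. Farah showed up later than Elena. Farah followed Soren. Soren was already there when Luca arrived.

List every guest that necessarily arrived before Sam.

Ayaan, Elena, Farah, Hassan, Luca, Soren, Yara

Directly stated before Sam: Farah.
Ayaan reaches Sam via Ayaan → Farah → Sam.
Elena reaches Sam via Elena → Farah → Sam.
Hassan reaches Sam via Hassan → Farah → Sam.
Likewise Luca, Soren, and Yara each reach Sam by chaining the stated constraints.
No chain forces Marcus (or any of the others) ahead of Sam.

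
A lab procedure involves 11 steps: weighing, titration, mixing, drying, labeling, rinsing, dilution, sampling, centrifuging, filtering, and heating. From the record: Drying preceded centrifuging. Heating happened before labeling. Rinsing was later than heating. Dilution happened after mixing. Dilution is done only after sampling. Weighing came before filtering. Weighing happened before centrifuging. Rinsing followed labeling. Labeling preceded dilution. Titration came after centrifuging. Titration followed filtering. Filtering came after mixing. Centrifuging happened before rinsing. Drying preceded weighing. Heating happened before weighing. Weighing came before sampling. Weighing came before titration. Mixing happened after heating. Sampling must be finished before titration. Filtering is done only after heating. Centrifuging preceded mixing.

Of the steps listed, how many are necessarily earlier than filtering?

Directly stated before filtering: heating, mixing, and weighing.
Centrifuging reaches filtering via centrifuging → mixing → filtering.
Drying reaches filtering via drying → weighing → filtering.
That's centrifuging, drying, heating, mixing, and weighing — 5 in all.

5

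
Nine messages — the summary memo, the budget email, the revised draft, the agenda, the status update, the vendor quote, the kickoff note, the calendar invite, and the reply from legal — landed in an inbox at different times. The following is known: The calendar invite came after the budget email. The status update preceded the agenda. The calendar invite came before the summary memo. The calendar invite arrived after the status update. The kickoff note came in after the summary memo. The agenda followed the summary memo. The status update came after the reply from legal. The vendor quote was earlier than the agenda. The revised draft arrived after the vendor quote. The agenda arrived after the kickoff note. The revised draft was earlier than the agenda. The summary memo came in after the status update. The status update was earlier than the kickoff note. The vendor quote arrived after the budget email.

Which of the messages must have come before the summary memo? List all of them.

the budget email, the calendar invite, the reply from legal, the status update

Directly stated before the summary memo: the calendar invite and the status update.
The budget email reaches the summary memo via the budget email → the calendar invite → the summary memo.
The reply from legal reaches the summary memo via the reply from legal → the status update → the summary memo.
No chain forces the agenda (or any of the others) ahead of the summary memo.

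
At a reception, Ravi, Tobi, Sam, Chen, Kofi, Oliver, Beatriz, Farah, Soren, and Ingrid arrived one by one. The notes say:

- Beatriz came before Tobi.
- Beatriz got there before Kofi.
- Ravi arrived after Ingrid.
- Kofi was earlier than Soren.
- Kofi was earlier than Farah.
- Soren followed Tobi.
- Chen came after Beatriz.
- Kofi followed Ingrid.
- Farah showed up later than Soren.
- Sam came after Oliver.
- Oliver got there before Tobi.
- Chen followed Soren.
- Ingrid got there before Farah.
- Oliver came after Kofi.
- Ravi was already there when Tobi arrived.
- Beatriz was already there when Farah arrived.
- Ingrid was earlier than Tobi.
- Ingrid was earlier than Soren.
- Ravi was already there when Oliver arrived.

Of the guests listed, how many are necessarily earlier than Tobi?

Directly stated before Tobi: Beatriz, Ingrid, Oliver, and Ravi.
Kofi reaches Tobi via Kofi → Oliver → Tobi.
No chain forces Sam (or any of the others) ahead of Tobi.
That's Beatriz, Ingrid, Kofi, Oliver, and Ravi — 5 in all.

5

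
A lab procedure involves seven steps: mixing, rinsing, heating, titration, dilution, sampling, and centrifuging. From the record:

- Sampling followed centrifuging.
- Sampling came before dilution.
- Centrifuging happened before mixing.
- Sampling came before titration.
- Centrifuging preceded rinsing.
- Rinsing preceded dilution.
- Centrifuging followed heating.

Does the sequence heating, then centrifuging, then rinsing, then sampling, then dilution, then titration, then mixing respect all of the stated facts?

yes

Check each stated constraint against the proposed order — e.g. sampling is ahead of titration; centrifuging is ahead of mixing. Every pair is in the required order; nothing is violated.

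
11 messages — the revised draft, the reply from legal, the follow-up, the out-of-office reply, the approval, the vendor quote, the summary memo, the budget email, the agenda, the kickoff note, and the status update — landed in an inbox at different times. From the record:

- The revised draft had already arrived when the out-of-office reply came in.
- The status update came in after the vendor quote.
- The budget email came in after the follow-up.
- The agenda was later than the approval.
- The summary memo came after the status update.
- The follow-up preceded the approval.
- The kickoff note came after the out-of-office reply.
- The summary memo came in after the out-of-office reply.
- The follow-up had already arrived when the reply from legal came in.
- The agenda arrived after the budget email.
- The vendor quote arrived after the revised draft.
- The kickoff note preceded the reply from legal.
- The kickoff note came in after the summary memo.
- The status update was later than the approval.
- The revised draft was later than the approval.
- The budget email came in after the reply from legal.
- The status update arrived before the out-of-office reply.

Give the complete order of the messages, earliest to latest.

The constraints fix every adjacent pair, so only one ordering works:
the follow-up → the approval → the revised draft → the vendor quote → the status update → the out-of-office reply → the summary memo → the kickoff note → the reply from legal → the budget email → the agenda.

the follow-up, the approval, the revised draft, the vendor quote, the status update, the out-of-office reply, the summary memo, the kickoff note, the reply from legal, the budget email, the agenda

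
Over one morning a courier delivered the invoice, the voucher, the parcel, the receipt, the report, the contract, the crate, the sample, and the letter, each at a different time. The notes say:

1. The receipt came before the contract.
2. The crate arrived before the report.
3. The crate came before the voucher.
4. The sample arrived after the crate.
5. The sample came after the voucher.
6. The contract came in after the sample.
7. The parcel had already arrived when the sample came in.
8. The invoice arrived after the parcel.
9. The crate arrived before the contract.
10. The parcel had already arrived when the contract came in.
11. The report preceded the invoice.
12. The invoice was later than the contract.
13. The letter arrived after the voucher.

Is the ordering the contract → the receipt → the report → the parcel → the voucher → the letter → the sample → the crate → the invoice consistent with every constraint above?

no

The constraints require the parcel before the contract, but in the proposed sequence the contract appears ahead of the parcel. That one violation is enough.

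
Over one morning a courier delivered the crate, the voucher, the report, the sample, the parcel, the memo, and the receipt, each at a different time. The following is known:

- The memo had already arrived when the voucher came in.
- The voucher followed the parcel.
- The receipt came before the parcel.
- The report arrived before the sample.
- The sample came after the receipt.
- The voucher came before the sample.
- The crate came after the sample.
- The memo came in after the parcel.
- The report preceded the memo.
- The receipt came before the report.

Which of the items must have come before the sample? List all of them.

Directly stated before the sample: the receipt, the report, and the voucher.
The memo reaches the sample via the memo → the voucher → the sample.
The parcel reaches the sample via the parcel → the voucher → the sample.
No chain forces the crate ahead of the sample.

the memo, the parcel, the receipt, the report, the voucher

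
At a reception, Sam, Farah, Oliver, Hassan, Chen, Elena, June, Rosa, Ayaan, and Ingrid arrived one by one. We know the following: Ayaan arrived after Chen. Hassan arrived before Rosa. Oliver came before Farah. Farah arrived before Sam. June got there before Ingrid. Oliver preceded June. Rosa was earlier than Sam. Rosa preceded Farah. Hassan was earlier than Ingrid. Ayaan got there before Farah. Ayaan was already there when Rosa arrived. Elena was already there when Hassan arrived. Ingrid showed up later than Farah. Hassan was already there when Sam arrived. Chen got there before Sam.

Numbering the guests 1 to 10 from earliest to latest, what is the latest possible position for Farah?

Farah must come before Ingrid and Sam — 2 guests forced after them.
Everything else can be placed before Farah in some valid order, so Farah can sit as late as position 10 − 2 = 8.

8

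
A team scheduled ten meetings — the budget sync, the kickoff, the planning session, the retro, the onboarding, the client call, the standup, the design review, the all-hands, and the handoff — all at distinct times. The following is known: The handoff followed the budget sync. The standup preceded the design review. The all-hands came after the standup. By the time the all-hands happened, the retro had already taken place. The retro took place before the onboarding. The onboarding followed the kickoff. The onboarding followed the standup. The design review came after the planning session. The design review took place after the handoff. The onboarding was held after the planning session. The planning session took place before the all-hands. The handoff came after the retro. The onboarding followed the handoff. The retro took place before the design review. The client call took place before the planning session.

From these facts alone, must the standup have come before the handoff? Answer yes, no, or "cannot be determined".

cannot be determined

No chain of stated constraints runs from the standup to the handoff, and none runs from the handoff to the standup either.
So the relative order of the standup and the handoff is not fixed by the given facts.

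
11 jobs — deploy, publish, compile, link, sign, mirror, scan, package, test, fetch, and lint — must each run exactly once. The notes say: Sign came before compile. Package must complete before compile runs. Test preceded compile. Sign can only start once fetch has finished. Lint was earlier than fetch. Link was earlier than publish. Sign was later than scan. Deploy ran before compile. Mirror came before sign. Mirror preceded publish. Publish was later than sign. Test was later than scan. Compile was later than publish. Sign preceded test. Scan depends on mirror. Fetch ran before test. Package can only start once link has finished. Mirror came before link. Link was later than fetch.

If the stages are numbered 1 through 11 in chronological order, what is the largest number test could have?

10

Test must come before compile — 1 stage forced after it.
Everything else can be placed before test in some valid order, so test can sit as late as position 11 − 1 = 10.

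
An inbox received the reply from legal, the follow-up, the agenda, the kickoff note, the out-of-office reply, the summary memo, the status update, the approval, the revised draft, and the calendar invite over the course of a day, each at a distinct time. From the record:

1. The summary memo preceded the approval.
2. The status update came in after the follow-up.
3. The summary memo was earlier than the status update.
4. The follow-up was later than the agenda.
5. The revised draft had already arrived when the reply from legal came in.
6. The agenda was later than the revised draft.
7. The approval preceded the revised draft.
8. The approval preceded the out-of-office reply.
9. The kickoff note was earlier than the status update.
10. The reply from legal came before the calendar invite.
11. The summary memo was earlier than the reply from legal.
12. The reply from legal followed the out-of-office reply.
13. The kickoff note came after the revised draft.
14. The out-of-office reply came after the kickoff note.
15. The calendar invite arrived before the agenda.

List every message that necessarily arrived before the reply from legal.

the approval, the kickoff note, the out-of-office reply, the revised draft, the summary memo

Directly stated before the reply from legal: the out-of-office reply, the revised draft, and the summary memo.
The approval reaches the reply from legal via the approval → the out-of-office reply → the reply from legal.
The kickoff note reaches the reply from legal via the kickoff note → the out-of-office reply → the reply from legal.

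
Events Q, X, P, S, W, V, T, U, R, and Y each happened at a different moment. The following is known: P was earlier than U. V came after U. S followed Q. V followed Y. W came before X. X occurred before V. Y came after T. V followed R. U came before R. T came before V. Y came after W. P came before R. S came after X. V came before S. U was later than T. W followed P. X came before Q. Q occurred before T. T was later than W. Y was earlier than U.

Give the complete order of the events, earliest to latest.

P, W, X, Q, T, Y, U, R, V, S

The constraints fix every adjacent pair, so only one ordering works:
P → W → X → Q → T → Y → U → R → V → S.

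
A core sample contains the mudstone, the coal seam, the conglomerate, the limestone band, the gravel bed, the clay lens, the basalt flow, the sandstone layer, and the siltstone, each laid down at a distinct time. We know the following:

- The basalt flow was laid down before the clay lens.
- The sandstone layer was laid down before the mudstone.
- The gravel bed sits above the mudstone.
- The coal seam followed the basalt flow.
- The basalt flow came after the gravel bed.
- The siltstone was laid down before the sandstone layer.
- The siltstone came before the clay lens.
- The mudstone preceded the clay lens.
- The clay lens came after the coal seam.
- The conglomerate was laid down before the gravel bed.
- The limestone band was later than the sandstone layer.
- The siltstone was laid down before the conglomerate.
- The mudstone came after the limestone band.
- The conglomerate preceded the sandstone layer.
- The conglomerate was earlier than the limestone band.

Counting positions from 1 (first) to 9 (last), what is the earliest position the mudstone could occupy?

5

The conglomerate, the limestone band, the sandstone layer, and the siltstone must all come before the mudstone — 4 forced predecessors.
Nothing else is forced ahead of the mudstone, so its earliest slot is position 4 + 1 = 5.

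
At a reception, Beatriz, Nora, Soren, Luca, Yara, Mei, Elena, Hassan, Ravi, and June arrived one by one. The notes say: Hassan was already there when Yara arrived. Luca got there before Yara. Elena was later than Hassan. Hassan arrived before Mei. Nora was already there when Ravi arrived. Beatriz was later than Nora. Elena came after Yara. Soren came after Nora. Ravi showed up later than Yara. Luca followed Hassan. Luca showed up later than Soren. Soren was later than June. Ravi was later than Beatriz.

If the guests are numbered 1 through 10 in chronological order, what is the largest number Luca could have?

Luca must come before Elena, Ravi, and Yara — 3 guests forced after them.
Everything else can be placed before Luca in some valid order, so Luca can sit as late as position 10 − 3 = 7.

7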